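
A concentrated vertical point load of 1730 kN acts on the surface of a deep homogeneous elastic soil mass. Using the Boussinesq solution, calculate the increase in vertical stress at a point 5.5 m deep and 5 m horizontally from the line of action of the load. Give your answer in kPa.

Δσ_z ≈ 6.06 kPa

Boussinesq vertical stress below a point load on an elastic half-space:
Δσ_z = 3P/(2πz²) · [1 + (r/z)²]^(−5/2)
r/z = 5/5.5 = 0.90909; [1+(r/z)²]^(−5/2) = 0.22181.
Δσ_z = 3×1730/(2π×5.5²) × 0.22181 = 27.306 × 0.22181 = 6.057 kPa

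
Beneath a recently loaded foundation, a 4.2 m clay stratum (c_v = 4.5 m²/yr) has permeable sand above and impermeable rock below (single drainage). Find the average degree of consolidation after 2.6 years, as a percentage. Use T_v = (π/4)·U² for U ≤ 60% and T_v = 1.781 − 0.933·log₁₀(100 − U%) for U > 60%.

U ≈ 84.2 %

Drainage path length: H_d = H = 4.2 m (single drainage).
T_v = c_v·t/H_d² = 4.5×2.6/4.2² = 0.66327.
T_v = 0.66327 corresponds to the U > 60% branch:
U = 1 − 10^((1.781 − T_v)/0.933)/100 = 0.8422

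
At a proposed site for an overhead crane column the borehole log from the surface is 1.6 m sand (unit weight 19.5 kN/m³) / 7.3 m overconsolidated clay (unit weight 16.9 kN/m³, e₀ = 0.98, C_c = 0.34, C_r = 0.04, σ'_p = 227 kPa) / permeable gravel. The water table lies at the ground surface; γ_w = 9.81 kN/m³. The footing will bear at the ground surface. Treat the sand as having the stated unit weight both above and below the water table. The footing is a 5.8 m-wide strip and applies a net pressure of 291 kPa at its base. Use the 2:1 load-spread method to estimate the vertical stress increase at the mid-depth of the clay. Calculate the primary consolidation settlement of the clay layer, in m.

S_c ≈ 0.099 m

Mid-depth of clay below the ground surface: z = 1.6 + 7.3/2 = 5.25 m.
Total vertical stress at mid-clay: σ_v = 19.5×1.6 + 16.9×3.65 = 92.885 kPa.
Pore pressure: u = 9.81×(5.25 − 0) = 51.503 kPa.
Initial effective stress: σ'_0 = σ_v − u = 92.885 − 51.503 = 41.382 kPa.
Stress increase at mid-clay by the 2:1 spreading method:
Δσ = qB/(B+z) = 291×5.8/(5.8+5.25) = 152.74 kPa
Final effective stress: σ'_f = 41.382 + 152.74 = 194.12 kPa.
σ'_f = 194.12 ≤ σ'_p = 227 kPa, so the clay remains overconsolidated and only the recompression index applies:
S_c = C_r·H/(1+e₀)·log₁₀(σ'_f/σ'_0) = 0.04×7.3/1.98×log₁₀(194.12/41.382)
    = 0.14748 × 0.67126 = 0.09899 m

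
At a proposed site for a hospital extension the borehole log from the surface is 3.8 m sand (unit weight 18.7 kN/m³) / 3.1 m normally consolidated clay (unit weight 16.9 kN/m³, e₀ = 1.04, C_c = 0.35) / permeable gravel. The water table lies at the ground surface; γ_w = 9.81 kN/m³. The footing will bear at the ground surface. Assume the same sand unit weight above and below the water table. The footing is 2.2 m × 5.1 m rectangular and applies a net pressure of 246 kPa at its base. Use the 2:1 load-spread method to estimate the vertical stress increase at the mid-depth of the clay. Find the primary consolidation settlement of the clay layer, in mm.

Mid-depth of clay below the ground surface: z = 3.8 + 3.1/2 = 5.35 m.
Total vertical stress at mid-clay: σ_v = 18.7×3.8 + 16.9×1.55 = 97.255 kPa.
Pore pressure: u = 9.81×(5.35 − 0) = 52.483 kPa.
Initial effective stress: σ'_0 = σ_v − u = 97.255 − 52.483 = 44.772 kPa.
Stress increase at mid-clay by the 2:1 spreading method:
Δσ = qBL/((B+z)(L+z)) = 246×2.2×5.1/((2.2+5.35)(5.1+5.35)) = 34.984 kPa
Final effective stress: σ'_f = σ'_0 + Δσ = 44.772 + 34.984 = 79.756 kPa.
Normally consolidated clay, so the full stress increment lies on the virgin compression line:
S_c = C_c·H/(1+e₀)·log₁₀(σ'_f/σ'_0) = 0.35×3.1/(1+1.04)×log₁₀(79.756/44.772)
    = 0.53186 × 0.25076 = 0.1334 m

S_c ≈ 133 mm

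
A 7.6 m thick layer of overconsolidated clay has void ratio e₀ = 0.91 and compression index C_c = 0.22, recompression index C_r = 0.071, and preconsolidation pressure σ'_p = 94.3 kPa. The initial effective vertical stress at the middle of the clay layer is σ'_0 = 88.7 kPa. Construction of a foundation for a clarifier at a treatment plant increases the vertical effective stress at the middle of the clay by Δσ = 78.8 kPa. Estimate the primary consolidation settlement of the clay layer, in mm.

S_c ≈ 226 mm

Final effective stress: σ'_f = 88.7 + 78.8 = 167.5 kPa.
σ'_f = 167.5 > σ'_p = 94.3 kPa, so the stress path crosses the preconsolidation pressure — recompression up to σ'_p, then virgin compression beyond:
S_c = H/(1+e₀)·[C_r·log₁₀(σ'_p/σ'_0) + C_c·log₁₀(σ'_f/σ'_p)]
    = 7.6/1.91 × [0.071×log₁₀(94.3/88.7) + 0.22×log₁₀(167.5/94.3)]
    = 3.9791 × [0.0018878 + 0.054891] = 0.2259 m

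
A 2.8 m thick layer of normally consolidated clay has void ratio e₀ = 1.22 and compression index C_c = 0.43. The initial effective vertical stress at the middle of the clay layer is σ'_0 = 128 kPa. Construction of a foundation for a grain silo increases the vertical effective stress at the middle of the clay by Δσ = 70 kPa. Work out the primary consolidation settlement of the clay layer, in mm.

S_c ≈ 103 mm

Final effective stress: σ'_f = σ'_0 + Δσ = 128 + 70 = 198 kPa.
Normally consolidated clay, so the full stress increment lies on the virgin compression line:
S_c = C_c·H/(1+e₀)·log₁₀(σ'_f/σ'_0) = 0.43×2.8/(1+1.22)×log₁₀(198/128)
    = 0.54234 × 0.18946 = 0.1028 m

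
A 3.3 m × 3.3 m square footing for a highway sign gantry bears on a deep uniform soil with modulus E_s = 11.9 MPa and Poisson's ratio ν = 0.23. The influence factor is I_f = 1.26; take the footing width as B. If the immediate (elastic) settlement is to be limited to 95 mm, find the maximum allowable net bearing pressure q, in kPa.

q ≈ 287 kPa

E_s = 11.9 MPa = 11900 kPa.
S_e = q·B·(1−ν²)/E_s · I_f  ⇒  q = S_e·E_s / (B·(1−ν²)·I_f).
q = 0.095 × 11900 / (3.3 × 0.9471 × 1.26) = 287.1 kPa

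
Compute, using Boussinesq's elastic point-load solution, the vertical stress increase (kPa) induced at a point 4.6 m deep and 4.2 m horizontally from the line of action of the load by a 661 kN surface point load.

Δσ_z ≈ 3.28 kPa

Boussinesq vertical stress below a point load on an elastic half-space:
Δσ_z = 3P/(2πz²) · [1 + (r/z)²]^(−5/2)
r/z = 4.2/4.6 = 0.91304; [1+(r/z)²]^(−5/2) = 0.21964.
Δσ_z = 3×661/(2π×4.6²) × 0.21964 = 14.915 × 0.21964 = 3.276 kPa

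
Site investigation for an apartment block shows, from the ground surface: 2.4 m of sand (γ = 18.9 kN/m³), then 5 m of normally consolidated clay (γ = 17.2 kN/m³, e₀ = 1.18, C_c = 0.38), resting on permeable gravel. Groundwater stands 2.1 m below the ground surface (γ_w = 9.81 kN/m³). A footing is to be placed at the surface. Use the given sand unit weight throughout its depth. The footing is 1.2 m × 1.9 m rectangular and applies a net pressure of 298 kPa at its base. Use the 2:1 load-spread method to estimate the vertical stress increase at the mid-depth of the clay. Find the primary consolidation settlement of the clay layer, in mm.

S_c ≈ 90.2 mm

Mid-depth of clay below the ground surface: z = 2.4 + 5/2 = 4.9 m.
Total vertical stress at mid-clay: σ_v = 18.9×2.4 + 17.2×2.5 = 88.36 kPa.
Pore pressure: u = 9.81×(4.9 − 2.1) = 27.468 kPa.
Initial effective stress: σ'_0 = σ_v − u = 88.36 − 27.468 = 60.892 kPa.
Stress increase at mid-clay by the 2:1 spreading method:
Δσ = qBL/((B+z)(L+z)) = 298×1.2×1.9/((1.2+4.9)(1.9+4.9)) = 16.38 kPa
Final effective stress: σ'_f = σ'_0 + Δσ = 60.892 + 16.38 = 77.272 kPa.
Normally consolidated clay, so the full stress increment lies on the virgin compression line:
S_c = C_c·H/(1+e₀)·log₁₀(σ'_f/σ'_0) = 0.38×5/(1+1.18)×log₁₀(77.272/60.892)
    = 0.87156 × 0.10346 = 0.09017 m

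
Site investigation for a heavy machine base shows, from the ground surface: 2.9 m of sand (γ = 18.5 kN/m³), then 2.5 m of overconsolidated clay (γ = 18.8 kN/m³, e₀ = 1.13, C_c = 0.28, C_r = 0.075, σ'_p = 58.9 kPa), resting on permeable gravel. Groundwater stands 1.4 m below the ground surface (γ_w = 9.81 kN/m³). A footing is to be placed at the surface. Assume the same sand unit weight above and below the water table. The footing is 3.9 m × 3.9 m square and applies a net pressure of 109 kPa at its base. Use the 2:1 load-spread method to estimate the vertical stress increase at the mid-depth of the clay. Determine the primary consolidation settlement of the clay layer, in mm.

Mid-depth of clay below the ground surface: z = 2.9 + 2.5/2 = 4.15 m.
Total vertical stress at mid-clay: σ_v = 18.5×2.9 + 18.8×1.25 = 77.15 kPa.
Pore pressure: u = 9.81×(4.15 − 1.4) = 26.978 kPa.
Initial effective stress: σ'_0 = σ_v − u = 77.15 − 26.978 = 50.172 kPa.
Stress increase at mid-clay by the 2:1 spreading method:
Δσ = qBL/((B+z)(L+z)) = 109×3.9×3.9/((3.9+4.15)(3.9+4.15)) = 25.584 kPa
Final effective stress: σ'_f = 50.172 + 25.584 = 75.756 kPa.
σ'_f = 75.756 > σ'_p = 58.9 kPa, so the stress path crosses the preconsolidation pressure — recompression up to σ'_p, then virgin compression beyond:
S_c = H/(1+e₀)·[C_r·log₁₀(σ'_p/σ'_0) + C_c·log₁₀(σ'_f/σ'_p)]
    = 2.5/2.13 × [0.075×log₁₀(58.9/50.172) + 0.28×log₁₀(75.756/58.9)]
    = 1.1737 × [0.005224 + 0.030604] = 0.04205 m

S_c ≈ 42.1 mm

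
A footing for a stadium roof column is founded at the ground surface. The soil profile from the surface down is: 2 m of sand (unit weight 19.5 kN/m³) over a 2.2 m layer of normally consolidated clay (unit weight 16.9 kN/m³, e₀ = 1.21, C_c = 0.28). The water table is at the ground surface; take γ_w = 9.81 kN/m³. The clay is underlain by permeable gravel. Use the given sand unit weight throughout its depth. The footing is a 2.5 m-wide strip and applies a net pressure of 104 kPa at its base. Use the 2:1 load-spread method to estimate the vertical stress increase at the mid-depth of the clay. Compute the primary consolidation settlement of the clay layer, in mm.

Mid-depth of clay below the ground surface: z = 2 + 2.2/2 = 3.1 m.
Total vertical stress at mid-clay: σ_v = 19.5×2 + 16.9×1.1 = 57.59 kPa.
Pore pressure: u = 9.81×(3.1 − 0) = 30.411 kPa.
Initial effective stress: σ'_0 = σ_v − u = 57.59 − 30.411 = 27.179 kPa.
Stress increase at mid-clay by the 2:1 spreading method:
Δσ = qB/(B+z) = 104×2.5/(2.5+3.1) = 46.429 kPa
Final effective stress: σ'_f = σ'_0 + Δσ = 27.179 + 46.429 = 73.608 kPa.
Normally consolidated clay, so the full stress increment lies on the virgin compression line:
S_c = C_c·H/(1+e₀)·log₁₀(σ'_f/σ'_0) = 0.28×2.2/(1+1.21)×log₁₀(73.608/27.179)
    = 0.27873 × 0.43269 = 0.1206 m

S_c ≈ 121 mm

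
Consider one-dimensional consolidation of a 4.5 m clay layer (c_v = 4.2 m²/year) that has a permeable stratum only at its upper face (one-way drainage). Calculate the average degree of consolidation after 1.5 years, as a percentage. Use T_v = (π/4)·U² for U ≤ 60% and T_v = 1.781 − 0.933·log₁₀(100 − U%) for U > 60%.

U ≈ 62.4 %

Drainage path length: H_d = H = 4.5 m (single drainage).
T_v = c_v·t/H_d² = 4.2×1.5/4.5² = 0.31111.
T_v = 0.31111 corresponds to the U > 60% branch:
U = 1 − 10^((1.781 − T_v)/0.933)/100 = 0.6238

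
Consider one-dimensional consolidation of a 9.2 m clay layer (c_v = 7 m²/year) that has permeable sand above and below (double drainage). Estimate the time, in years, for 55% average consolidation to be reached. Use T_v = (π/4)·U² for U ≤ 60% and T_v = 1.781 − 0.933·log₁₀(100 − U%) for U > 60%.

Drainage path length: H_d = H/2 = 4.6 m (double drainage).
U ≤ 60%: T_v = (π/4)·U² = (π/4)×0.55² = 0.23758.
t = T_v·H_d²/c_v = 0.23758×4.6²/7 = 0.7182 years.

t ≈ 0.718 years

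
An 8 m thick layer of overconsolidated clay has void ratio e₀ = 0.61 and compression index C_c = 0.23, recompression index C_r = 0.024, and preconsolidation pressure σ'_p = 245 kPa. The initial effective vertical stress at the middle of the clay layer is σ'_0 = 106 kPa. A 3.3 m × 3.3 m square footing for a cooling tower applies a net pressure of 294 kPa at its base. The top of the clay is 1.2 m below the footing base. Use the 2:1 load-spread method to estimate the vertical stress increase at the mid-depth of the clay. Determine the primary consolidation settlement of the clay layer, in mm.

Mid-depth of clay below the footing base: z = 1.2 + 8/2 = 5.2 m.
Stress increase at mid-clay by the 2:1 spreading method:
Δσ = qBL/((B+z)(L+z)) = 294×3.3×3.3/((3.3+5.2)(3.3+5.2)) = 44.314 kPa
Final effective stress: σ'_f = 106 + 44.314 = 150.31 kPa.
σ'_f = 150.31 ≤ σ'_p = 245 kPa, so the clay remains overconsolidated and only the recompression index applies:
S_c = C_r·H/(1+e₀)·log₁₀(σ'_f/σ'_0) = 0.024×8/1.61×log₁₀(150.31/106)
    = 0.11925 × 0.15168 = 0.01809 m

S_c ≈ 18.1 mm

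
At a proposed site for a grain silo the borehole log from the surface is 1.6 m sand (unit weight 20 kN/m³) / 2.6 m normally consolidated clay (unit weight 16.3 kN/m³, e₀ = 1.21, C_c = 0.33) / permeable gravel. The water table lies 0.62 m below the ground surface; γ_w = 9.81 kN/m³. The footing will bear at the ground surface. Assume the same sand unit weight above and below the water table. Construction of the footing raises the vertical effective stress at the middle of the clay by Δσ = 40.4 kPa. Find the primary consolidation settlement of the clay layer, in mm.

Mid-depth of clay below the ground surface: z = 1.6 + 2.6/2 = 2.9 m.
Total vertical stress at mid-clay: σ_v = 20×1.6 + 16.3×1.3 = 53.19 kPa.
Pore pressure: u = 9.81×(2.9 − 0.62) = 22.367 kPa.
Initial effective stress: σ'_0 = σ_v − u = 53.19 − 22.367 = 30.823 kPa.
Final effective stress: σ'_f = σ'_0 + Δσ = 30.823 + 40.4 = 71.223 kPa.
Normally consolidated clay, so the full stress increment lies on the virgin compression line:
S_c = C_c·H/(1+e₀)·log₁₀(σ'_f/σ'_0) = 0.33×2.6/(1+1.21)×log₁₀(71.223/30.823)
    = 0.38824 × 0.36375 = 0.1412 m

S_c ≈ 141 mm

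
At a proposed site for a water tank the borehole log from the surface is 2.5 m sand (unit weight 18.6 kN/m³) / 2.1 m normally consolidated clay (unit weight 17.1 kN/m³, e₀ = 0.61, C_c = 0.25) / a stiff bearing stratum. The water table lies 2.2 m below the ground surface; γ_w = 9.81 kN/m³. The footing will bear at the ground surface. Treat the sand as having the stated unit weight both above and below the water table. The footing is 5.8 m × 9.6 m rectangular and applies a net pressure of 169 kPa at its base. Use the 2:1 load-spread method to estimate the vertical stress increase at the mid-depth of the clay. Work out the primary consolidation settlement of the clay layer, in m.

S_c ≈ 0.129 m

Mid-depth of clay below the ground surface: z = 2.5 + 2.1/2 = 3.55 m.
Total vertical stress at mid-clay: σ_v = 18.6×2.5 + 17.1×1.05 = 64.455 kPa.
Pore pressure: u = 9.81×(3.55 − 2.2) = 13.244 kPa.
Initial effective stress: σ'_0 = σ_v − u = 64.455 − 13.244 = 51.211 kPa.
Stress increase at mid-clay by the 2:1 spreading method:
Δσ = qBL/((B+z)(L+z)) = 169×5.8×9.6/((5.8+3.55)(9.6+3.55)) = 76.533 kPa
Final effective stress: σ'_f = σ'_0 + Δσ = 51.211 + 76.533 = 127.74 kPa.
Normally consolidated clay, so the full stress increment lies on the virgin compression line:
S_c = C_c·H/(1+e₀)·log₁₀(σ'_f/σ'_0) = 0.25×2.1/(1+0.61)×log₁₀(127.74/51.211)
    = 0.32609 × 0.39696 = 0.1294 m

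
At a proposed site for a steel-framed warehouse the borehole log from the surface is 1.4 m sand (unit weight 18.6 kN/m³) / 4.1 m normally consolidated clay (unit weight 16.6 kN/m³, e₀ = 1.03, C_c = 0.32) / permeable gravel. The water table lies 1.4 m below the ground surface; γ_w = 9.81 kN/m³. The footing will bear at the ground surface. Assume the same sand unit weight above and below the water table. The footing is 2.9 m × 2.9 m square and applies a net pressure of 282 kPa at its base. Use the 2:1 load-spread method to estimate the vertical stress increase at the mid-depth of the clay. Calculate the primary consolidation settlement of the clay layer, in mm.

Mid-depth of clay below the ground surface: z = 1.4 + 4.1/2 = 3.45 m.
Total vertical stress at mid-clay: σ_v = 18.6×1.4 + 16.6×2.05 = 60.07 kPa.
Pore pressure: u = 9.81×(3.45 − 1.4) = 20.11 kPa.
Initial effective stress: σ'_0 = σ_v − u = 60.07 − 20.11 = 39.96 kPa.
Stress increase at mid-clay by the 2:1 spreading method:
Δσ = qBL/((B+z)(L+z)) = 282×2.9×2.9/((2.9+3.45)(2.9+3.45)) = 58.816 kPa
Final effective stress: σ'_f = σ'_0 + Δσ = 39.96 + 58.816 = 98.776 kPa.
Normally consolidated clay, so the full stress increment lies on the virgin compression line:
S_c = C_c·H/(1+e₀)·log₁₀(σ'_f/σ'_0) = 0.32×4.1/(1+1.03)×log₁₀(98.776/39.96)
    = 0.64631 × 0.39303 = 0.254 m

S_c ≈ 254 mm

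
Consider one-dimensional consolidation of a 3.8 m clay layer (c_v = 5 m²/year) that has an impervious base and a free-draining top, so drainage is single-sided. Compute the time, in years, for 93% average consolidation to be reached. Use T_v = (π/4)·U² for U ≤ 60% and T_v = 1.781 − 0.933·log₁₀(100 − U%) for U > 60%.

t ≈ 2.87 years

Drainage path length: H_d = H = 3.8 m (single drainage).
U > 60%: T_v = 1.781 − 0.933·log₁₀(100 − 93) = 0.99252.
t = T_v·H_d²/c_v = 0.99252×3.8²/5 = 2.866 years.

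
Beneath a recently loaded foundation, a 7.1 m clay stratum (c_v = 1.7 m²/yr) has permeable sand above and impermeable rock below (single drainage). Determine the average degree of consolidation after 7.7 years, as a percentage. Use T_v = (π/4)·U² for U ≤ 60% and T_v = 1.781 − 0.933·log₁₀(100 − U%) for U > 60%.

U ≈ 57.5 %

Drainage path length: H_d = H = 7.1 m (single drainage).
T_v = c_v·t/H_d² = 1.7×7.7/7.1² = 0.25967.
T_v = 0.25967 corresponds to the U ≤ 60% branch:
U = √(4T_v/π) = 0.575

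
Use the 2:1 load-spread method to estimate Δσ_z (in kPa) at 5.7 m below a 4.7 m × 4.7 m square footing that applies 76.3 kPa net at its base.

Δσ_z ≈ 15.6 kPa

By the 2:1 method the load spreads at 1 horizontal : 2 vertical, so at depth z the loaded area has grown by z in each plan dimension:
Δσ = qBL/((B+z)(L+z)) = 76.3×4.7×4.7/((4.7+5.7)(4.7+5.7)) = 15.583 kPa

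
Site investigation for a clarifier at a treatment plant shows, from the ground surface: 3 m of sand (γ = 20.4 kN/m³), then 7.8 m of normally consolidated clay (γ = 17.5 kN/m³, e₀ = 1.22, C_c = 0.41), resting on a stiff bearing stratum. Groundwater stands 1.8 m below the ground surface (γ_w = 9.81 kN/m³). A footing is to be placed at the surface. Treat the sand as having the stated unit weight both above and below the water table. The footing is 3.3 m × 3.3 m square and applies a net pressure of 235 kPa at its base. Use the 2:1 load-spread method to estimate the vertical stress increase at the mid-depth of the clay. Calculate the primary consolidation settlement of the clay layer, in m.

S_c ≈ 0.169 m

Mid-depth of clay below the ground surface: z = 3 + 7.8/2 = 6.9 m.
Total vertical stress at mid-clay: σ_v = 20.4×3 + 17.5×3.9 = 129.45 kPa.
Pore pressure: u = 9.81×(6.9 − 1.8) = 50.031 kPa.
Initial effective stress: σ'_0 = σ_v − u = 129.45 − 50.031 = 79.419 kPa.
Stress increase at mid-clay by the 2:1 spreading method:
Δσ = qBL/((B+z)(L+z)) = 235×3.3×3.3/((3.3+6.9)(3.3+6.9)) = 24.598 kPa
Final effective stress: σ'_f = σ'_0 + Δσ = 79.419 + 24.598 = 104.02 kPa.
Normally consolidated clay, so the full stress increment lies on the virgin compression line:
S_c = C_c·H/(1+e₀)·log₁₀(σ'_f/σ'_0) = 0.41×7.8/(1+1.22)×log₁₀(104.02/79.419)
    = 1.4405 × 0.11719 = 0.1688 m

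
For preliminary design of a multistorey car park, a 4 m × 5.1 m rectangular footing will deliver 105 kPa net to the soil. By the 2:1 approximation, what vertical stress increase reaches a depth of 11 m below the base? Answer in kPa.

Δσ_z ≈ 8.87 kPa

By the 2:1 method the load spreads at 1 horizontal : 2 vertical, so at depth z the loaded area has grown by z in each plan dimension:
Δσ = qBL/((B+z)(L+z)) = 105×4×5.1/((4+11)(5.1+11)) = 8.8696 kPa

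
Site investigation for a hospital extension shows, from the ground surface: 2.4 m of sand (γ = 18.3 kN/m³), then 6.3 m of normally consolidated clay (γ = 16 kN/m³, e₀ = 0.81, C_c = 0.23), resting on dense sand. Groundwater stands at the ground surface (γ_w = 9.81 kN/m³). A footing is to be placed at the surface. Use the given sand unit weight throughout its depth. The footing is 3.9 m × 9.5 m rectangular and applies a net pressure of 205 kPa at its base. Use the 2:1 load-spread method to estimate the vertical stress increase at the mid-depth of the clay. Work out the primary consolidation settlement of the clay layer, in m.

Mid-depth of clay below the ground surface: z = 2.4 + 6.3/2 = 5.55 m.
Total vertical stress at mid-clay: σ_v = 18.3×2.4 + 16×3.15 = 94.32 kPa.
Pore pressure: u = 9.81×(5.55 − 0) = 54.446 kPa.
Initial effective stress: σ'_0 = σ_v − u = 94.32 − 54.446 = 39.874 kPa.
Stress increase at mid-clay by the 2:1 spreading method:
Δσ = qBL/((B+z)(L+z)) = 205×3.9×9.5/((3.9+5.55)(9.5+5.55)) = 53.404 kPa
Final effective stress: σ'_f = σ'_0 + Δσ = 39.874 + 53.404 = 93.278 kPa.
Normally consolidated clay, so the full stress increment lies on the virgin compression line:
S_c = C_c·H/(1+e₀)·log₁₀(σ'_f/σ'_0) = 0.23×6.3/(1+0.81)×log₁₀(93.278/39.874)
    = 0.80055 × 0.36909 = 0.2955 m

S_c ≈ 0.295 m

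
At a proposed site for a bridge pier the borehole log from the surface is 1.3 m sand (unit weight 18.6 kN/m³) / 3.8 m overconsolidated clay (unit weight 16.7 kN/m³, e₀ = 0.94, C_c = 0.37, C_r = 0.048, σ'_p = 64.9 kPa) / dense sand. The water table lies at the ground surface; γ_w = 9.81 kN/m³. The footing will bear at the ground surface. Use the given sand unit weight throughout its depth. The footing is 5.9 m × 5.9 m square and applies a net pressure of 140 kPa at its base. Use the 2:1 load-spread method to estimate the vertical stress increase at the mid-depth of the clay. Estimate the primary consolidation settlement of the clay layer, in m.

Mid-depth of clay below the ground surface: z = 1.3 + 3.8/2 = 3.2 m.
Total vertical stress at mid-clay: σ_v = 18.6×1.3 + 16.7×1.9 = 55.91 kPa.
Pore pressure: u = 9.81×(3.2 − 0) = 31.392 kPa.
Initial effective stress: σ'_0 = σ_v − u = 55.91 − 31.392 = 24.518 kPa.
Stress increase at mid-clay by the 2:1 spreading method:
Δσ = qBL/((B+z)(L+z)) = 140×5.9×5.9/((5.9+3.2)(5.9+3.2)) = 58.85 kPa
Final effective stress: σ'_f = 24.518 + 58.85 = 83.368 kPa.
σ'_f = 83.368 > σ'_p = 64.9 kPa, so the stress path crosses the preconsolidation pressure — recompression up to σ'_p, then virgin compression beyond:
S_c = H/(1+e₀)·[C_r·log₁₀(σ'_p/σ'_0) + C_c·log₁₀(σ'_f/σ'_p)]
    = 3.8/1.94 × [0.048×log₁₀(64.9/24.518) + 0.37×log₁₀(83.368/64.9)]
    = 1.9588 × [0.020292 + 0.040239] = 0.1186 m

S_c ≈ 0.119 m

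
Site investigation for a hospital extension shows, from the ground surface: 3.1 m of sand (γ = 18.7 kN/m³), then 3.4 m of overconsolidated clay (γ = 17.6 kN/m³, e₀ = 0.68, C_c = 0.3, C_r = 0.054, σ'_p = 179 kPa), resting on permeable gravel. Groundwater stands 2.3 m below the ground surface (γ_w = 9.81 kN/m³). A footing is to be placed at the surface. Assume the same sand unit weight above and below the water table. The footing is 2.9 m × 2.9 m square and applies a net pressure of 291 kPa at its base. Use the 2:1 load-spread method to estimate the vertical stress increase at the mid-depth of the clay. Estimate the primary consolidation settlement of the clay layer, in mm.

Mid-depth of clay below the ground surface: z = 3.1 + 3.4/2 = 4.8 m.
Total vertical stress at mid-clay: σ_v = 18.7×3.1 + 17.6×1.7 = 87.89 kPa.
Pore pressure: u = 9.81×(4.8 − 2.3) = 24.525 kPa.
Initial effective stress: σ'_0 = σ_v − u = 87.89 − 24.525 = 63.365 kPa.
Stress increase at mid-clay by the 2:1 spreading method:
Δσ = qBL/((B+z)(L+z)) = 291×2.9×2.9/((2.9+4.8)(2.9+4.8)) = 41.277 kPa
Final effective stress: σ'_f = 63.365 + 41.277 = 104.64 kPa.
σ'_f = 104.64 ≤ σ'_p = 179 kPa, so the clay remains overconsolidated and only the recompression index applies:
S_c = C_r·H/(1+e₀)·log₁₀(σ'_f/σ'_0) = 0.054×3.4/1.68×log₁₀(104.64/63.365)
    = 0.10929 × 0.21785 = 0.02381 m

S_c ≈ 23.8 mm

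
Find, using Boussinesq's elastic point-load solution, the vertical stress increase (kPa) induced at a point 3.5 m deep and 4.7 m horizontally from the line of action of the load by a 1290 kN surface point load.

Δσ_z ≈ 3.82 kPa

Boussinesq vertical stress below a point load on an elastic half-space:
Δσ_z = 3P/(2πz²) · [1 + (r/z)²]^(−5/2)
r/z = 4.7/3.5 = 1.3429; [1+(r/z)²]^(−5/2) = 0.076005.
Δσ_z = 3×1290/(2π×3.5²) × 0.076005 = 50.28 × 0.076005 = 3.822 kPa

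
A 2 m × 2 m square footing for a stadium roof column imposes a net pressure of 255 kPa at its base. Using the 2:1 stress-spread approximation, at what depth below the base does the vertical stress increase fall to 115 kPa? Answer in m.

z ≈ 0.978 m

2:1 spreading — at depth z the loaded area has grown by z in each plan dimension:
qB²/(B+z)² = Δσ_z ⇒ z = B(√(q/Δσ_z) − 1) = 2×(√(255/115) − 1) = 0.9782 m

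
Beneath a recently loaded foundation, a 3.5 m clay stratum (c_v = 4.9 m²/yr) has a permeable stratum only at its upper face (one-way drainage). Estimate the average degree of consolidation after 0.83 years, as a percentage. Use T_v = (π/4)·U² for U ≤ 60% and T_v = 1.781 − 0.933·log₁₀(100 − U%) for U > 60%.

U ≈ 64.3 %

Drainage path length: H_d = H = 3.5 m (single drainage).
T_v = c_v·t/H_d² = 4.9×0.83/3.5² = 0.332.
T_v = 0.332 corresponds to the U > 60% branch:
U = 1 − 10^((1.781 − T_v)/0.933)/100 = 0.6427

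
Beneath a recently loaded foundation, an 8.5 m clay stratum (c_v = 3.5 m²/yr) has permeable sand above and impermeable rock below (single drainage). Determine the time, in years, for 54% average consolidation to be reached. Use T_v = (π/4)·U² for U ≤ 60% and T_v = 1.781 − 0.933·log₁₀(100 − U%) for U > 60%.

Drainage path length: H_d = H = 8.5 m (single drainage).
U ≤ 60%: T_v = (π/4)·U² = (π/4)×0.54² = 0.22902.
t = T_v·H_d²/c_v = 0.22902×8.5²/3.5 = 4.728 years.

t ≈ 4.73 years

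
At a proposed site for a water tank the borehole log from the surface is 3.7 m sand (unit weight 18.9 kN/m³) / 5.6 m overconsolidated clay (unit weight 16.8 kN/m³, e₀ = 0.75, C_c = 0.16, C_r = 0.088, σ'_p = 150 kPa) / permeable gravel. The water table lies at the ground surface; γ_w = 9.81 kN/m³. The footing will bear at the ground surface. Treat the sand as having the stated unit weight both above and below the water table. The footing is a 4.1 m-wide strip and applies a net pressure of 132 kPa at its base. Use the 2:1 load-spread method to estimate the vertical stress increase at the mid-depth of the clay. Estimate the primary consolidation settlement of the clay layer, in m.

S_c ≈ 0.0823 m

Mid-depth of clay below the ground surface: z = 3.7 + 5.6/2 = 6.5 m.
Total vertical stress at mid-clay: σ_v = 18.9×3.7 + 16.8×2.8 = 116.97 kPa.
Pore pressure: u = 9.81×(6.5 − 0) = 63.765 kPa.
Initial effective stress: σ'_0 = σ_v − u = 116.97 − 63.765 = 53.205 kPa.
Stress increase at mid-clay by the 2:1 spreading method:
Δσ = qB/(B+z) = 132×4.1/(4.1+6.5) = 51.057 kPa
Final effective stress: σ'_f = 53.205 + 51.057 = 104.26 kPa.
σ'_f = 104.26 ≤ σ'_p = 150 kPa, so the clay remains overconsolidated and only the recompression index applies:
S_c = C_r·H/(1+e₀)·log₁₀(σ'_f/σ'_0) = 0.088×5.6/1.75×log₁₀(104.26/53.205)
    = 0.2816 × 0.29217 = 0.08228 m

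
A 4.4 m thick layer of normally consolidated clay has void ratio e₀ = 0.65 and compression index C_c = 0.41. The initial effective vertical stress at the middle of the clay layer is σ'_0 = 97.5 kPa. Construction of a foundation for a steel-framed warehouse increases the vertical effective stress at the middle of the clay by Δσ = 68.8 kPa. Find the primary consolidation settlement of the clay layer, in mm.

S_c ≈ 254 mm

Final effective stress: σ'_f = σ'_0 + Δσ = 97.5 + 68.8 = 166.3 kPa.
Normally consolidated clay, so the full stress increment lies on the virgin compression line:
S_c = C_c·H/(1+e₀)·log₁₀(σ'_f/σ'_0) = 0.41×4.4/(1+0.65)×log₁₀(166.3/97.5)
    = 1.0933 × 0.23189 = 0.2535 m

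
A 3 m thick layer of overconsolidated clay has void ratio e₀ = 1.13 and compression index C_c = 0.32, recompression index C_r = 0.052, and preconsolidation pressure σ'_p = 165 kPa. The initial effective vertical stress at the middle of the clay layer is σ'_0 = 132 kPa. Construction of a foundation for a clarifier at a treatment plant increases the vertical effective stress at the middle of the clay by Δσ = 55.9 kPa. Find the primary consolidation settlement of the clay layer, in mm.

S_c ≈ 32.5 mm

Final effective stress: σ'_f = 132 + 55.9 = 187.9 kPa.
σ'_f = 187.9 > σ'_p = 165 kPa, so the stress path crosses the preconsolidation pressure — recompression up to σ'_p, then virgin compression beyond:
S_c = H/(1+e₀)·[C_r·log₁₀(σ'_p/σ'_0) + C_c·log₁₀(σ'_f/σ'_p)]
    = 3/2.13 × [0.052×log₁₀(165/132) + 0.32×log₁₀(187.9/165)]
    = 1.4085 × [0.0050393 + 0.018062] = 0.03254 m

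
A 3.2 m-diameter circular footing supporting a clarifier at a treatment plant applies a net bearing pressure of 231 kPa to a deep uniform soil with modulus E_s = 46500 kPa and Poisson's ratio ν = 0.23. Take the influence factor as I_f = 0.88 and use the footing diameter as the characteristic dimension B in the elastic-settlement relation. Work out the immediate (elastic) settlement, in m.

S_e ≈ 0.0132 m

Immediate (elastic) settlement: S_e = q·B·(1−ν²)/E_s · I_f.
S_e = 231 × 3.2 × (1 − 0.23²) / 46500 × 0.88
    = 231 × 3.2 × 0.9471 / 46500 × 0.88
    = 0.01325 m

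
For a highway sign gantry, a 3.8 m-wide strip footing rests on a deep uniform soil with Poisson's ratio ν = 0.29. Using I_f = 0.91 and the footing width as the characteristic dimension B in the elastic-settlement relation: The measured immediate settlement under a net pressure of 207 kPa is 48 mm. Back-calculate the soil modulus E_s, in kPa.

S_e = q·B·(1−ν²)/E_s · I_f  ⇒  E_s = q·B·(1−ν²)·I_f / S_e.
E_s = 207 × 3.8 × 0.9159 × 0.91 / 0.048 = 13660 kPa

E_s ≈ 13700 kPa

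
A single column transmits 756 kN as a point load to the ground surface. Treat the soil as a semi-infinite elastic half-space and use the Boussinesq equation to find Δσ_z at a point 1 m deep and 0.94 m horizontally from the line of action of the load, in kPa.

Δσ_z ≈ 74.1 kPa

Boussinesq vertical stress below a point load on an elastic half-space:
Δσ_z = 3P/(2πz²) · [1 + (r/z)²]^(−5/2)
r/z = 0.94/1 = 0.94; [1+(r/z)²]^(−5/2) = 0.20537.
Δσ_z = 3×756/(2π×1²) × 0.20537 = 360.96 × 0.20537 = 74.13 kPa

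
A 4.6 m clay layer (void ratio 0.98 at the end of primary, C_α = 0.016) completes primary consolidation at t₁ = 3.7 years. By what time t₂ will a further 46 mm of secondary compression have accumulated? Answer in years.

t₂ ≈ 63.9 years

S_s = C_α·H/(1+e_p)·log₁₀(t₂/t₁) ⇒ log₁₀(t₂/t₁) = S_s·(1+e_p)/(C_α·H).
log₁₀(t₂/t₁) = 0.046 × (1+0.98) / (0.016×4.6) = 1.238
t₂ = t₁ × 10^1.238 = 3.7 × 17.28 = 63.93 years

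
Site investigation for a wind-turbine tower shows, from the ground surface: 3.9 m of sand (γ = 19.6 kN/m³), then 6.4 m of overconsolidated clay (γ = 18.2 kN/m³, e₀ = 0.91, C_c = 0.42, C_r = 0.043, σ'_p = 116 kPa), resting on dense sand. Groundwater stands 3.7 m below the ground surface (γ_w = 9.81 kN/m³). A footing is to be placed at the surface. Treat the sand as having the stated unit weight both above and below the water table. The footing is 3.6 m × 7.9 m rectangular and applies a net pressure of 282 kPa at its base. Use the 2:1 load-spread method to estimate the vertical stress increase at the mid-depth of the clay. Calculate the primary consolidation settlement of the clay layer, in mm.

Mid-depth of clay below the ground surface: z = 3.9 + 6.4/2 = 7.1 m.
Total vertical stress at mid-clay: σ_v = 19.6×3.9 + 18.2×3.2 = 134.68 kPa.
Pore pressure: u = 9.81×(7.1 − 3.7) = 33.354 kPa.
Initial effective stress: σ'_0 = σ_v − u = 134.68 − 33.354 = 101.33 kPa.
Stress increase at mid-clay by the 2:1 spreading method:
Δσ = qBL/((B+z)(L+z)) = 282×3.6×7.9/((3.6+7.1)(7.9+7.1)) = 49.969 kPa
Final effective stress: σ'_f = 101.33 + 49.969 = 151.3 kPa.
σ'_f = 151.3 > σ'_p = 116 kPa, so the stress path crosses the preconsolidation pressure — recompression up to σ'_p, then virgin compression beyond:
S_c = H/(1+e₀)·[C_r·log₁₀(σ'_p/σ'_0) + C_c·log₁₀(σ'_f/σ'_p)]
    = 6.4/1.91 × [0.043×log₁₀(116/101.33) + 0.42×log₁₀(151.3/116)]
    = 3.3508 × [0.002525 + 0.04846] = 0.1708 m

S_c ≈ 171 mm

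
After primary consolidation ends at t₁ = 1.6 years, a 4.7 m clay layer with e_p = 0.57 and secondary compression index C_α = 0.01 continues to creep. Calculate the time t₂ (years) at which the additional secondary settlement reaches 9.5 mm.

S_s = C_α·H/(1+e_p)·log₁₀(t₂/t₁) ⇒ log₁₀(t₂/t₁) = S_s·(1+e_p)/(C_α·H).
log₁₀(t₂/t₁) = 0.0095 × (1+0.57) / (0.01×4.7) = 0.3173
t₂ = t₁ × 10^0.3173 = 1.6 × 2.077 = 3.322 years

t₂ ≈ 3.32 years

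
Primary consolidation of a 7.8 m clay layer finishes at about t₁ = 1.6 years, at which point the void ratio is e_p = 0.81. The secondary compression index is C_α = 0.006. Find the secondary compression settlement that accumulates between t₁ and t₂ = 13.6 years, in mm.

Secondary compression: S_s = C_α·H/(1+e_p)·log₁₀(t₂/t₁)
S_s = 0.006×7.8/(1+0.81)×log₁₀(13.6/1.6)
    = 0.02586 × 0.9294 = 0.02403 m

S_s ≈ 24 mm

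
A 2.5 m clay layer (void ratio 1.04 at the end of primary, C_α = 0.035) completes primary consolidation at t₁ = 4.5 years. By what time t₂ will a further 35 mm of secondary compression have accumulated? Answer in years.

t₂ ≈ 29.5 years

S_s = C_α·H/(1+e_p)·log₁₀(t₂/t₁) ⇒ log₁₀(t₂/t₁) = S_s·(1+e_p)/(C_α·H).
log₁₀(t₂/t₁) = 0.035 × (1+1.04) / (0.035×2.5) = 0.816
t₂ = t₁ × 10^0.816 = 4.5 × 6.546 = 29.46 years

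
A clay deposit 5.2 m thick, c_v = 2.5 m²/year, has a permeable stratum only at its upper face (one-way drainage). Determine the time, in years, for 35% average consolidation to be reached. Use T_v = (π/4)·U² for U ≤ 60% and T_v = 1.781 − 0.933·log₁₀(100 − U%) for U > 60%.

t ≈ 1.04 years

Drainage path length: H_d = H = 5.2 m (single drainage).
U ≤ 60%: T_v = (π/4)·U² = (π/4)×0.35² = 0.096211.
t = T_v·H_d²/c_v = 0.096211×5.2²/2.5 = 1.041 years.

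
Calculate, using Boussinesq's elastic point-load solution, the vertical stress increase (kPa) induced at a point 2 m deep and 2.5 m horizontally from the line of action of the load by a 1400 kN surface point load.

Boussinesq vertical stress below a point load on an elastic half-space:
Δσ_z = 3P/(2πz²) · [1 + (r/z)²]^(−5/2)
r/z = 2.5/2 = 1.25; [1+(r/z)²]^(−5/2) = 0.095135.
Δσ_z = 3×1400/(2π×2²) × 0.095135 = 167.11 × 0.095135 = 15.9 kPa

Δσ_z ≈ 15.9 kPa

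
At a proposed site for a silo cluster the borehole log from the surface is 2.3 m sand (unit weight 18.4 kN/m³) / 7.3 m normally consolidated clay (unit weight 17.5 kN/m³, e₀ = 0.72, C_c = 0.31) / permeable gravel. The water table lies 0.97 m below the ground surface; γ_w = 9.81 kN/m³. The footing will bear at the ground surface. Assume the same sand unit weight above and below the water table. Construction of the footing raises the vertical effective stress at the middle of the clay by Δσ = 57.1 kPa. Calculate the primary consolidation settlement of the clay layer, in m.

Mid-depth of clay below the ground surface: z = 2.3 + 7.3/2 = 5.95 m.
Total vertical stress at mid-clay: σ_v = 18.4×2.3 + 17.5×3.65 = 106.19 kPa.
Pore pressure: u = 9.81×(5.95 − 0.97) = 48.854 kPa.
Initial effective stress: σ'_0 = σ_v − u = 106.19 − 48.854 = 57.336 kPa.
Final effective stress: σ'_f = σ'_0 + Δσ = 57.336 + 57.1 = 114.44 kPa.
Normally consolidated clay, so the full stress increment lies on the virgin compression line:
S_c = C_c·H/(1+e₀)·log₁₀(σ'_f/σ'_0) = 0.31×7.3/(1+0.72)×log₁₀(114.44/57.336)
    = 1.3157 × 0.30015 = 0.3949 m

S_c ≈ 0.395 m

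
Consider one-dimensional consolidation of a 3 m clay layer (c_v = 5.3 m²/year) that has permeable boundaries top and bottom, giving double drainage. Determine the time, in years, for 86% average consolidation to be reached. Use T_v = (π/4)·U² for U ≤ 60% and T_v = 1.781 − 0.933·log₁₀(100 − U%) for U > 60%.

t ≈ 0.302 years

Drainage path length: H_d = H/2 = 1.5 m (double drainage).
U > 60%: T_v = 1.781 − 0.933·log₁₀(100 − 86) = 0.71166.
t = T_v·H_d²/c_v = 0.71166×1.5²/5.3 = 0.3021 years.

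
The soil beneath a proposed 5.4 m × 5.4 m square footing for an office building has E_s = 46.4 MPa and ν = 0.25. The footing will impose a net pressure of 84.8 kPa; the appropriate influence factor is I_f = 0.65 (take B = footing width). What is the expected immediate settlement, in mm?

Immediate (elastic) settlement: S_e = q·B·(1−ν²)/E_s · I_f.
E_s = 46.4 MPa = 46400 kPa.
S_e = 84.8 × 5.4 × (1 − 0.25²) / 46400 × 0.65
    = 84.8 × 5.4 × 0.9375 / 46400 × 0.65
    = 0.006014 m = 6.014 mm

S_e ≈ 6.01 mm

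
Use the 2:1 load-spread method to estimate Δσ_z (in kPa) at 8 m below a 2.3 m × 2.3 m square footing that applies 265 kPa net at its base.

Δσ_z ≈ 13.2 kPa

By the 2:1 method the load spreads at 1 horizontal : 2 vertical, so at depth z the loaded area has grown by z in each plan dimension:
Δσ = qBL/((B+z)(L+z)) = 265×2.3×2.3/((2.3+8)(2.3+8)) = 13.214 kPa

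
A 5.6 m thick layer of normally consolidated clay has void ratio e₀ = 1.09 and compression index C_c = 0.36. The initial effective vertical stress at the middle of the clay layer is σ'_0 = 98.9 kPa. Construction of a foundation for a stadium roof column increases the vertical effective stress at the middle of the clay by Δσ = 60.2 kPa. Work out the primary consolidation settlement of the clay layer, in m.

Final effective stress: σ'_f = σ'_0 + Δσ = 98.9 + 60.2 = 159.1 kPa.
Normally consolidated clay, so the full stress increment lies on the virgin compression line:
S_c = C_c·H/(1+e₀)·log₁₀(σ'_f/σ'_0) = 0.36×5.6/(1+1.09)×log₁₀(159.1/98.9)
    = 0.96459 × 0.20647 = 0.1992 m

S_c ≈ 0.199 m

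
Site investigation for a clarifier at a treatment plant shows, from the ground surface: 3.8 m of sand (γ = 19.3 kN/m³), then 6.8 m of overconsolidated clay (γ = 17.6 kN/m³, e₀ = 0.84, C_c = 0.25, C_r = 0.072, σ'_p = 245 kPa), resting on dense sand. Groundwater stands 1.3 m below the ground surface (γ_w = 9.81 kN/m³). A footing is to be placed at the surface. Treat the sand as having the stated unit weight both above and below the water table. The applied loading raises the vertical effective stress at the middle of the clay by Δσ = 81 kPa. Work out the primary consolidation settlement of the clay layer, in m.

Mid-depth of clay below the ground surface: z = 3.8 + 6.8/2 = 7.2 m.
Total vertical stress at mid-clay: σ_v = 19.3×3.8 + 17.6×3.4 = 133.18 kPa.
Pore pressure: u = 9.81×(7.2 − 1.3) = 57.879 kPa.
Initial effective stress: σ'_0 = σ_v − u = 133.18 − 57.879 = 75.301 kPa.
Final effective stress: σ'_f = 75.301 + 81 = 156.3 kPa.
σ'_f = 156.3 ≤ σ'_p = 245 kPa, so the clay remains overconsolidated and only the recompression index applies:
S_c = C_r·H/(1+e₀)·log₁₀(σ'_f/σ'_0) = 0.072×6.8/1.84×log₁₀(156.3/75.301)
    = 0.26609 × 0.31716 = 0.08439 m

S_c ≈ 0.0844 m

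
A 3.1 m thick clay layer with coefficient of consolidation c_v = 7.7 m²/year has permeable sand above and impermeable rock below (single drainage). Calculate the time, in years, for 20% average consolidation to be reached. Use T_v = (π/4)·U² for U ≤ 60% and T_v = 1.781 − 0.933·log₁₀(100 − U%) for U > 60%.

Drainage path length: H_d = H = 3.1 m (single drainage).
U ≤ 60%: T_v = (π/4)·U² = (π/4)×0.2² = 0.031416.
t = T_v·H_d²/c_v = 0.031416×3.1²/7.7 = 0.03921 years.

t ≈ 0.0392 years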